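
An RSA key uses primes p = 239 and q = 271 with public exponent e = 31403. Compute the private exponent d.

φ(n) = (p−1)(q−1) = 238·270 = 64260.
Need d with 31403·d ≡ 1 (mod 64260). Apply the extended Euclidean algorithm:
64260 = 2*31403 + 1454
31403 = 21*1454 + 869
1454 = 1*869 + 585
869 = 1*585 + 284
585 = 2*284 + 17
284 = 16*17 + 12
17 = 1*12 + 5
12 = 2*5 + 2
5 = 2*2 + 1
2 = 2*1 + 0
Back-substitute:
1 = 5 − 2·2
1 = −2·12 + 5·5
1 = 5·17 − 7·12
1 = −7·284 + 117·17
1 = 117·585 − 241·284
1 = −241·869 + 358·585
1 = 358·1454 − 599·869
1 = −599·31403 + 12937·1454
1 = 12937·64260 − 26473·31403
So 31403·(-26473) ≡ 1 (mod 64260), hence d ≡ -26473 ≡ 37787 (mod 64260).

37787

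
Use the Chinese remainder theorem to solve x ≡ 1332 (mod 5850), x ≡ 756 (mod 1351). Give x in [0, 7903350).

170982

Write x = 1332 + 5850·k. Then 5850·k ≡ 756 − 1332 ≡ 775 (mod 1351).
Need 5850⁻¹ mod 1351. Extended Euclid on (1351, 446):
1351 = 3×446 + 13
446 = 34×13 + 4
13 = 3×4 + 1
4 = 4×1 + 0
Back-substitute:
1 = 13 − 3·4
1 = −3·446 + 103·13
1 = 103·1351 − 312·446
5850⁻¹ ≡ 1039 (mod 1351), so k ≡ 1039·775 ≡ 29 (mod 1351).
x = 1332 + 5850·29 = 170982.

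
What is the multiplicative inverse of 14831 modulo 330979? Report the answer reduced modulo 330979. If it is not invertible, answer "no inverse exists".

gcd(330979, 14831) by repeated division:
330979 = 22×14831 + 4697
14831 = 3×4697 + 740
4697 = 6×740 + 257
740 = 2×257 + 226
257 = 1×226 + 31
226 = 7×31 + 9
31 = 3×9 + 4
9 = 2×4 + 1
4 = 4×1 + 0
Since gcd(14831, 330979) = 1, back-substitute to write 1 as a combination:
1 = 9 − 2·4
1 = −2·31 + 7·9
1 = 7·226 − 51·31
1 = −51·257 + 58·226
1 = 58·740 − 167·257
1 = −167·4697 + 1060·740
1 = 1060·14831 − 3347·4697
1 = −3347·330979 + 74694·14831
So 14831·74694 ≡ 1 (mod 330979).

74694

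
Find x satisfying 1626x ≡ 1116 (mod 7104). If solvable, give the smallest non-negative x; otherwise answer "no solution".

774

First find gcd(1626, 7104):
7104 = 4·1626 + 600
1626 = 2·600 + 426
600 = 1·426 + 174
426 = 2·174 + 78
174 = 2·78 + 18
78 = 4·18 + 6
18 = 3·6 + 0
gcd = 6 and 6 | 1116, so solutions exist. Divide through by 6: 271x ≡ 186 (mod 1184).
Now find 271⁻¹ mod 1184:
1184 = 4×271 + 100
271 = 2×100 + 71
100 = 1×71 + 29
71 = 2×29 + 13
29 = 2×13 + 3
13 = 4×3 + 1
3 = 3×1 + 0
Back-substitute:
1 = 13 − 4·3
1 = −4·29 + 9·13
1 = 9·71 − 22·29
1 = −22·100 + 31·71
1 = 31·271 − 84·100
1 = −84·1184 + 367·271
So 271⁻¹ ≡ 367 (mod 1184).
Then x ≡ 367·186 ≡ 774 (mod 1184); the smallest non-negative solution is x = 774.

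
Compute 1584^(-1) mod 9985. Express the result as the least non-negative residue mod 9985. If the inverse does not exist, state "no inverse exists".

1204

gcd(9985, 1584) by repeated division:
9985 = 6*1584 + 481
1584 = 3*481 + 141
481 = 3*141 + 58
141 = 2*58 + 25
58 = 2*25 + 8
25 = 3*8 + 1
8 = 8*1 + 0
gcd = 1, so the inverse exists. Back-substitute:
1 = 25 − 3·8
1 = −3·58 + 7·25
1 = 7·141 − 17·58
1 = −17·481 + 58·141
1 = 58·1584 − 191·481
1 = −191·9985 + 1204·1584
So 1584·1204 ≡ 1 (mod 9985).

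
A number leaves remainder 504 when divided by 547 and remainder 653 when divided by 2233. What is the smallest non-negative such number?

47546

Write x = 504 + 547·k. Then 547·k ≡ 653 − 504 ≡ 149 (mod 2233).
Need 547⁻¹ mod 2233. Extended Euclid on (2233, 547):
2233 = 4×547 + 45
547 = 12×45 + 7
45 = 6×7 + 3
7 = 2×3 + 1
3 = 3×1 + 0
Back-substitute:
1 = 7 − 2·3
1 = −2·45 + 13·7
1 = 13·547 − 158·45
1 = −158·2233 + 645·547
547⁻¹ ≡ 645 (mod 2233), so k ≡ 645·149 ≡ 86 (mod 2233).
x = 504 + 547·86 = 47546.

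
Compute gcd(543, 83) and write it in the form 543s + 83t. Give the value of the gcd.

Repeated division:
543 = 6*83 + 45
83 = 1*45 + 38
45 = 1*38 + 7
38 = 5*7 + 3
7 = 2*3 + 1
3 = 3*1 + 0
gcd(543, 83) = 1.
Working backward:
1 = 7 − 2·3
1 = −2·38 + 11·7
1 = 11·45 − 13·38
1 = −13·83 + 24·45
1 = 24·543 − 157·83
So 1 = (24)·543 + (-157)·83.

1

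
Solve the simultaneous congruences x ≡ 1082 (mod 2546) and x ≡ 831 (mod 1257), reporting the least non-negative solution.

Write x = 1082 + 2546·k. Then 2546·k ≡ 831 − 1082 ≡ 1006 (mod 1257).
Need 2546⁻¹ mod 1257. Extended Euclid on (1257, 32):
1257 = 39·32 + 9
32 = 3·9 + 5
9 = 1·5 + 4
5 = 1·4 + 1
4 = 4·1 + 0
Back-substitute:
1 = 5 − 4
1 = −9 + 2·5
1 = 2·32 − 7·9
1 = −7·1257 + 275·32
2546⁻¹ ≡ 275 (mod 1257), so k ≡ 275·1006 ≡ 110 (mod 1257).
x = 1082 + 2546·110 = 281142.

281142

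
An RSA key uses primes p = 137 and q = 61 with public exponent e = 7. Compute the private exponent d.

φ(n) = (p−1)(q−1) = 136·60 = 8160.
Need d with 7·d ≡ 1 (mod 8160). Apply the extended Euclidean algorithm:
8160 = 1165×7 + 5
7 = 1×5 + 2
5 = 2×2 + 1
2 = 2×1 + 0
Back-substitute:
1 = 5 − 2·2
1 = −2·7 + 3·5
1 = 3·8160 − 3497·7
So 7·(-3497) ≡ 1 (mod 8160), hence d ≡ -3497 ≡ 4663 (mod 8160).

4663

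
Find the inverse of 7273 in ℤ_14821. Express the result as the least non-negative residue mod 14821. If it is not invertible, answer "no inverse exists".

Apply the Euclidean algorithm to 14821 and 7273:
14821 = 2×7273 + 275
7273 = 26×275 + 123
275 = 2×123 + 29
123 = 4×29 + 7
29 = 4×7 + 1
7 = 7×1 + 0
gcd = 1, so the inverse exists. Back-substitute:
1 = 29 − 4·7
1 = −4·123 + 17·29
1 = 17·275 − 38·123
1 = −38·7273 + 1005·275
1 = 1005·14821 − 2048·7273
Thus 7273·(-2048) ≡ 1 (mod 14821); reducing, -2048 mod 14821 = 12773.

12773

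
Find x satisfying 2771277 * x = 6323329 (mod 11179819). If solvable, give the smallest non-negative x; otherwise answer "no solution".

First find gcd(2771277, 11179819):
11179819 = 4·2771277 + 94711
2771277 = 29·94711 + 24658
94711 = 3·24658 + 20737
24658 = 1·20737 + 3921
20737 = 5·3921 + 1132
3921 = 3·1132 + 525
1132 = 2·525 + 82
525 = 6·82 + 33
82 = 2·33 + 16
33 = 2·16 + 1
16 = 16·1 + 0
gcd = 1, so a unique solution mod 11179819 exists.
Back-substitute for the Bézout coefficients:
1 = 33 − 2·16
1 = −2·82 + 5·33
1 = 5·525 − 32·82
1 = −32·1132 + 69·525
1 = 69·3921 − 239·1132
1 = −239·20737 + 1264·3921
1 = 1264·24658 − 1503·20737
1 = −1503·94711 + 5773·24658
1 = 5773·2771277 − 168920·94711
1 = −168920·11179819 + 681453·2771277
So 2771277·(681453) ≡ 1 (mod 11179819), giving 2771277⁻¹ ≡ 681453.
x ≡ 2771277⁻¹·6323329 ≡ 681453·6323329 ≡ 2700048 (mod 11179819).

2700048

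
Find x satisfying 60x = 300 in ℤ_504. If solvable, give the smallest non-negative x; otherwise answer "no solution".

5

First find gcd(60, 504):
504 = 8·60 + 24
60 = 2·24 + 12
24 = 2·12 + 0
gcd = 12 and 12 | 300, so solutions exist. Divide through by 12: 5x ≡ 25 (mod 42).
Now find 5⁻¹ mod 42:
42 = 8·5 + 2
5 = 2·2 + 1
2 = 2·1 + 0
Back-substitute:
1 = 5 − 2·2
1 = −2·42 + 17·5
So 5⁻¹ ≡ 17 (mod 42).
Then x ≡ 17·25 ≡ 5 (mod 42); the smallest non-negative solution is x = 5.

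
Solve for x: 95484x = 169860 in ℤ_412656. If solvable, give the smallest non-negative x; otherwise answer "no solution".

First find gcd(95484, 412656):
412656 = 4·95484 + 30720
95484 = 3·30720 + 3324
30720 = 9·3324 + 804
3324 = 4·804 + 108
804 = 7·108 + 48
108 = 2·48 + 12
48 = 4·12 + 0
gcd = 12 and 12 | 169860, so solutions exist. Divide through by 12: 7957x ≡ 14155 (mod 34388).
Now find 7957⁻¹ mod 34388:
34388 = 4×7957 + 2560
7957 = 3×2560 + 277
2560 = 9×277 + 67
277 = 4×67 + 9
67 = 7×9 + 4
9 = 2×4 + 1
4 = 4×1 + 0
Back-substitute:
1 = 9 − 2·4
1 = −2·67 + 15·9
1 = 15·277 − 62·67
1 = −62·2560 + 573·277
1 = 573·7957 − 1781·2560
1 = −1781·34388 + 7697·7957
So 7957⁻¹ ≡ 7697 (mod 34388).
Then x ≡ 7697·14155 ≡ 9851 (mod 34388); the smallest non-negative solution is x = 9851.

9851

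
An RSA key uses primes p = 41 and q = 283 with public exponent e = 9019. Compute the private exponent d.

φ(n) = (p−1)(q−1) = 40·282 = 11280.
Need d with 9019·d ≡ 1 (mod 11280). Apply the extended Euclidean algorithm:
11280 = 1*9019 + 2261
9019 = 3*2261 + 2236
2261 = 1*2236 + 25
2236 = 89*25 + 11
25 = 2*11 + 3
11 = 3*3 + 2
3 = 1*2 + 1
2 = 2*1 + 0
Back-substitute:
1 = 3 − 2
1 = −11 + 4·3
1 = 4·25 − 9·11
1 = −9·2236 + 805·25
1 = 805·2261 − 814·2236
1 = −814·9019 + 3247·2261
1 = 3247·11280 − 4061·9019
So 9019·(-4061) ≡ 1 (mod 11280), hence d ≡ -4061 ≡ 7219 (mod 11280).

7219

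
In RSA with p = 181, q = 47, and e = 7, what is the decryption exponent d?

φ(n) = (p−1)(q−1) = 180·46 = 8280.
Need d with 7·d ≡ 1 (mod 8280). Apply the extended Euclidean algorithm:
8280 = 1182×7 + 6
7 = 1×6 + 1
6 = 6×1 + 0
Back-substitute:
1 = 7 − 6
1 = −8280 + 1183·7
So 7·1183 ≡ 1 (mod 8280), hence d = 1183.

1183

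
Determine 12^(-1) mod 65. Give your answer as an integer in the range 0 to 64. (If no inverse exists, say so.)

Run Euclid on (65, 12):
65 = 5×12 + 5
12 = 2×5 + 2
5 = 2×2 + 1
2 = 2×1 + 0
gcd = 1, so the inverse exists. Back-substitute:
1 = 5 − 2·2
1 = −2·12 + 5·5
1 = 5·65 − 27·12
Hence 12⁻¹ ≡ -27 ≡ 38 (mod 65).

38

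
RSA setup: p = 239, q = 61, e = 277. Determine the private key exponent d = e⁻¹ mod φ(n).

5413

φ(n) = (p−1)(q−1) = 238·60 = 14280.
Need d with 277·d ≡ 1 (mod 14280). Apply the extended Euclidean algorithm:
14280 = 51*277 + 153
277 = 1*153 + 124
153 = 1*124 + 29
124 = 4*29 + 8
29 = 3*8 + 5
8 = 1*5 + 3
5 = 1*3 + 2
3 = 1*2 + 1
2 = 2*1 + 0
Back-substitute:
1 = 3 − 2
1 = −5 + 2·3
1 = 2·8 − 3·5
1 = −3·29 + 11·8
1 = 11·124 − 47·29
1 = −47·153 + 58·124
1 = 58·277 − 105·153
1 = −105·14280 + 5413·277
So 277·5413 ≡ 1 (mod 14280), hence d = 5413.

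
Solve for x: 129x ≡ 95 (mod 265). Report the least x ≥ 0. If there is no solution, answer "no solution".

First find gcd(129, 265):
265 = 2×129 + 7
129 = 18×7 + 3
7 = 2×3 + 1
3 = 3×1 + 0
gcd = 1, so a unique solution mod 265 exists.
Back-substitute for the Bézout coefficients:
1 = 7 − 2·3
1 = −2·129 + 37·7
1 = 37·265 − 76·129
So 129·(-76) ≡ 1 (mod 265), giving 129⁻¹ ≡ 189.
x ≡ 129⁻¹·95 ≡ 189·95 ≡ 200 (mod 265).

200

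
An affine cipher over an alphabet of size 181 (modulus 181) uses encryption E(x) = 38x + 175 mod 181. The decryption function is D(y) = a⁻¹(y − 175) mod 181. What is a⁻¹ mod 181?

Apply the Euclidean algorithm to 181 and 38:
181 = 4*38 + 29
38 = 1*29 + 9
29 = 3*9 + 2
9 = 4*2 + 1
2 = 2*1 + 0
The gcd is 1. Working backward:
1 = 9 − 4·2
1 = −4·29 + 13·9
1 = 13·38 − 17·29
1 = −17·181 + 81·38
So 38·81 ≡ 1 (mod 181).

81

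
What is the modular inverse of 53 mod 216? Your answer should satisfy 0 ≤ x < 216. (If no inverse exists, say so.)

Extended Euclidean algorithm:
216 = 4×53 + 4
53 = 13×4 + 1
4 = 4×1 + 0
The gcd is 1. Working backward:
1 = 53 − 13·4
1 = −13·216 + 53·53
So 53·53 ≡ 1 (mod 216).

53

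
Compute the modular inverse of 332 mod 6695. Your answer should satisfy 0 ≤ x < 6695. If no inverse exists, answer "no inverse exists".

3408

Extended Euclidean algorithm:
6695 = 20*332 + 55
332 = 6*55 + 2
55 = 27*2 + 1
2 = 2*1 + 0
The gcd is 1. Working backward:
1 = 55 − 27·2
1 = −27·332 + 163·55
1 = 163·6695 − 3287·332
Thus 332·(-3287) ≡ 1 (mod 6695); reducing, -3287 mod 6695 = 3408.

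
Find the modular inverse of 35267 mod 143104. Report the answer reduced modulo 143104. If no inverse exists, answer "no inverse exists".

Run Euclid on (143104, 35267):
143104 = 4·35267 + 2036
35267 = 17·2036 + 655
2036 = 3·655 + 71
655 = 9·71 + 16
71 = 4·16 + 7
16 = 2·7 + 2
7 = 3·2 + 1
2 = 2·1 + 0
Since gcd(35267, 143104) = 1, back-substitute to write 1 as a combination:
1 = 7 − 3·2
1 = −3·16 + 7·7
1 = 7·71 − 31·16
1 = −31·655 + 286·71
1 = 286·2036 − 889·655
1 = −889·35267 + 15399·2036
1 = 15399·143104 − 62485·35267
Hence 35267⁻¹ ≡ -62485 ≡ 80619 (mod 143104).

80619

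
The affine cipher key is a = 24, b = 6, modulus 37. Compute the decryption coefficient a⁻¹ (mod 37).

Apply the Euclidean algorithm to 37 and 24:
37 = 1·24 + 13
24 = 1·13 + 11
13 = 1·11 + 2
11 = 5·2 + 1
2 = 2·1 + 0
The gcd is 1. Working backward:
1 = 11 − 5·2
1 = −5·13 + 6·11
1 = 6·24 − 11·13
1 = −11·37 + 17·24
So 24·17 ≡ 1 (mod 37).

17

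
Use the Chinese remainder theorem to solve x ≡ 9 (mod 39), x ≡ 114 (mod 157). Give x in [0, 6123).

1998

Write x = 9 + 39·k. Then 39·k ≡ 114 − 9 ≡ 105 (mod 157).
Need 39⁻¹ mod 157. Extended Euclid on (157, 39):
157 = 4×39 + 1
39 = 39×1 + 0
Back-substitute:
1 = 157 − 4·39
39⁻¹ ≡ 153 (mod 157), so k ≡ 153·105 ≡ 51 (mod 157).
x = 9 + 39·51 = 1998.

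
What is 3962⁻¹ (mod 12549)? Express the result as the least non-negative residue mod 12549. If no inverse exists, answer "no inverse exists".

5489

gcd(12549, 3962) by repeated division:
12549 = 3·3962 + 663
3962 = 5·663 + 647
663 = 1·647 + 16
647 = 40·16 + 7
16 = 2·7 + 2
7 = 3·2 + 1
2 = 2·1 + 0
gcd = 1, so the inverse exists. Back-substitute:
1 = 7 − 3·2
1 = −3·16 + 7·7
1 = 7·647 − 283·16
1 = −283·663 + 290·647
1 = 290·3962 − 1733·663
1 = −1733·12549 + 5489·3962
So 3962·5489 ≡ 1 (mod 12549).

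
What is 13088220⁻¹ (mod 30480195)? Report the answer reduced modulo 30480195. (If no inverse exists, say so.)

Compute gcd(13088220, 30480195):
30480195 = 2*13088220 + 4303755
13088220 = 3*4303755 + 176955
4303755 = 24*176955 + 56835
176955 = 3*56835 + 6450
56835 = 8*6450 + 5235
6450 = 1*5235 + 1215
5235 = 4*1215 + 375
1215 = 3*375 + 90
375 = 4*90 + 15
90 = 6*15 + 0
gcd(13088220, 30480195) = 15 ≠ 1, so 13088220 has no multiplicative inverse modulo 30480195.

no inverse exists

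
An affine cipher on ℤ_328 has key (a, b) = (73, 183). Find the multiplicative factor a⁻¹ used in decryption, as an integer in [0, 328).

9

gcd(328, 73) by repeated division:
328 = 4*73 + 36
73 = 2*36 + 1
36 = 36*1 + 0
Since gcd(73, 328) = 1, back-substitute to write 1 as a combination:
1 = 73 − 2·36
1 = −2·328 + 9·73
So 73·9 ≡ 1 (mod 328).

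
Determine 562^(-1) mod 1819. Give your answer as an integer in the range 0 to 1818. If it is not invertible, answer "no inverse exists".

1395

gcd(1819, 562) by repeated division:
1819 = 3*562 + 133
562 = 4*133 + 30
133 = 4*30 + 13
30 = 2*13 + 4
13 = 3*4 + 1
4 = 4*1 + 0
gcd = 1, so the inverse exists. Back-substitute:
1 = 13 − 3·4
1 = −3·30 + 7·13
1 = 7·133 − 31·30
1 = −31·562 + 131·133
1 = 131·1819 − 424·562
So 562·(-424) ≡ 1 (mod 1819), and -424 ≡ 1395 (mod 1819).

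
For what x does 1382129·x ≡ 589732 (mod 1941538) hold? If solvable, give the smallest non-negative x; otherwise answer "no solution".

1419180

First find gcd(1382129, 1941538):
1941538 = 1·1382129 + 559409
1382129 = 2·559409 + 263311
559409 = 2·263311 + 32787
263311 = 8·32787 + 1015
32787 = 32·1015 + 307
1015 = 3·307 + 94
307 = 3·94 + 25
94 = 3·25 + 19
25 = 1·19 + 6
19 = 3·6 + 1
6 = 6·1 + 0
gcd = 1, so a unique solution mod 1941538 exists.
Back-substitute for the Bézout coefficients:
1 = 19 − 3·6
1 = −3·25 + 4·19
1 = 4·94 − 15·25
1 = −15·307 + 49·94
1 = 49·1015 − 162·307
1 = −162·32787 + 5233·1015
1 = 5233·263311 − 42026·32787
1 = −42026·559409 + 89285·263311
1 = 89285·1382129 − 220596·559409
1 = −220596·1941538 + 309881·1382129
So 1382129·(309881) ≡ 1 (mod 1941538), giving 1382129⁻¹ ≡ 309881.
x ≡ 1382129⁻¹·589732 ≡ 309881·589732 ≡ 1419180 (mod 1941538).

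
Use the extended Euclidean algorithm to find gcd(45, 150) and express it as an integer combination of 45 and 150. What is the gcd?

Euclidean algorithm:
150 = 3*45 + 15
45 = 3*15 + 0
gcd(45, 150) = 15.
Back-substituting:
15 = 150 − 3·45
So 15 = (1)·150 + (-3)·45.

15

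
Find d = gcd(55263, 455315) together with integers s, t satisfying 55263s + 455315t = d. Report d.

Apply Euclid's algorithm to 455315 and 55263:
455315 = 8×55263 + 13211
55263 = 4×13211 + 2419
13211 = 5×2419 + 1116
2419 = 2×1116 + 187
1116 = 5×187 + 181
187 = 1×181 + 6
181 = 30×6 + 1
6 = 6×1 + 0
gcd(55263, 455315) = 1.
Express as a combination:
1 = 181 − 30·6
1 = −30·187 + 31·181
1 = 31·1116 − 185·187
1 = −185·2419 + 401·1116
1 = 401·13211 − 2190·2419
1 = −2190·55263 + 9161·13211
1 = 9161·455315 − 75478·55263
So 1 = (9161)·455315 + (-75478)·55263.

1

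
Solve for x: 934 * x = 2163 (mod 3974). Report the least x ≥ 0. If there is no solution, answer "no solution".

gcd(934, 3974):
3974 = 4×934 + 238
934 = 3×238 + 220
238 = 1×220 + 18
220 = 12×18 + 4
18 = 4×4 + 2
4 = 2×2 + 0
gcd = 2, but 2 ∤ 2163, so the congruence has no solution.

no solution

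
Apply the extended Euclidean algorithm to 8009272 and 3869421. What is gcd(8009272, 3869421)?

Euclidean algorithm:
8009272 = 2×3869421 + 270430
3869421 = 14×270430 + 83401
270430 = 3×83401 + 20227
83401 = 4×20227 + 2493
20227 = 8×2493 + 283
2493 = 8×283 + 229
283 = 1×229 + 54
229 = 4×54 + 13
54 = 4×13 + 2
13 = 6×2 + 1
2 = 2×1 + 0
gcd(8009272, 3869421) = 1.
Working backward:
1 = 13 − 6·2
1 = −6·54 + 25·13
1 = 25·229 − 106·54
1 = −106·283 + 131·229
1 = 131·2493 − 1154·283
1 = −1154·20227 + 9363·2493
1 = 9363·83401 − 38606·20227
1 = −38606·270430 + 125181·83401
1 = 125181·3869421 − 1791140·270430
1 = −1791140·8009272 + 3707461·3869421
So 1 = (-1791140)·8009272 + (3707461)·3869421.

1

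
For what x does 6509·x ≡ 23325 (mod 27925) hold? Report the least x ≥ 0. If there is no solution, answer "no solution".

20425

First find gcd(6509, 27925):
27925 = 4·6509 + 1889
6509 = 3·1889 + 842
1889 = 2·842 + 205
842 = 4·205 + 22
205 = 9·22 + 7
22 = 3·7 + 1
7 = 7·1 + 0
gcd = 1, so a unique solution mod 27925 exists.
Back-substitute for the Bézout coefficients:
1 = 22 − 3·7
1 = −3·205 + 28·22
1 = 28·842 − 115·205
1 = −115·1889 + 258·842
1 = 258·6509 − 889·1889
1 = −889·27925 + 3814·6509
So 6509·(3814) ≡ 1 (mod 27925), giving 6509⁻¹ ≡ 3814.
x ≡ 6509⁻¹·23325 ≡ 3814·23325 ≡ 20425 (mod 27925).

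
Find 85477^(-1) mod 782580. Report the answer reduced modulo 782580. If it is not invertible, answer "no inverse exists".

gcd(782580, 85477) by repeated division:
782580 = 9×85477 + 13287
85477 = 6×13287 + 5755
13287 = 2×5755 + 1777
5755 = 3×1777 + 424
1777 = 4×424 + 81
424 = 5×81 + 19
81 = 4×19 + 5
19 = 3×5 + 4
5 = 1×4 + 1
4 = 4×1 + 0
gcd = 1, so the inverse exists. Back-substitute:
1 = 5 − 4
1 = −19 + 4·5
1 = 4·81 − 17·19
1 = −17·424 + 89·81
1 = 89·1777 − 373·424
1 = −373·5755 + 1208·1777
1 = 1208·13287 − 2789·5755
1 = −2789·85477 + 17942·13287
1 = 17942·782580 − 164267·85477
So 85477·(-164267) ≡ 1 (mod 782580), and -164267 ≡ 618313 (mod 782580).

618313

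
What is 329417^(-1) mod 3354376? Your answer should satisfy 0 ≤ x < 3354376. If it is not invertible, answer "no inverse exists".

Apply the Euclidean algorithm to 3354376 and 329417:
3354376 = 10*329417 + 60206
329417 = 5*60206 + 28387
60206 = 2*28387 + 3432
28387 = 8*3432 + 931
3432 = 3*931 + 639
931 = 1*639 + 292
639 = 2*292 + 55
292 = 5*55 + 17
55 = 3*17 + 4
17 = 4*4 + 1
4 = 4*1 + 0
gcd = 1, so the inverse exists. Back-substitute:
1 = 17 − 4·4
1 = −4·55 + 13·17
1 = 13·292 − 69·55
1 = −69·639 + 151·292
1 = 151·931 − 220·639
1 = −220·3432 + 811·931
1 = 811·28387 − 6708·3432
1 = −6708·60206 + 14227·28387
1 = 14227·329417 − 77843·60206
1 = −77843·3354376 + 792657·329417
So 329417·792657 ≡ 1 (mod 3354376).

792657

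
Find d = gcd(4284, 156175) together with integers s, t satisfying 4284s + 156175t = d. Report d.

Repeated division:
156175 = 36·4284 + 1951
4284 = 2·1951 + 382
1951 = 5·382 + 41
382 = 9·41 + 13
41 = 3·13 + 2
13 = 6·2 + 1
2 = 2·1 + 0
gcd(4284, 156175) = 1.
Working backward:
1 = 13 − 6·2
1 = −6·41 + 19·13
1 = 19·382 − 177·41
1 = −177·1951 + 904·382
1 = 904·4284 − 1985·1951
1 = −1985·156175 + 72364·4284
So 1 = (-1985)·156175 + (72364)·4284.

1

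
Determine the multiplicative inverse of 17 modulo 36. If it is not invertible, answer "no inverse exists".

17

gcd(36, 17) by repeated division:
36 = 2*17 + 2
17 = 8*2 + 1
2 = 2*1 + 0
Since gcd(17, 36) = 1, back-substitute to write 1 as a combination:
1 = 17 − 8·2
1 = −8·36 + 17·17
So 17·17 ≡ 1 (mod 36).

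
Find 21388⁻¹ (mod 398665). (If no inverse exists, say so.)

37037

Apply the Euclidean algorithm to 398665 and 21388:
398665 = 18×21388 + 13681
21388 = 1×13681 + 7707
13681 = 1×7707 + 5974
7707 = 1×5974 + 1733
5974 = 3×1733 + 775
1733 = 2×775 + 183
775 = 4×183 + 43
183 = 4×43 + 11
43 = 3×11 + 10
11 = 1×10 + 1
10 = 10×1 + 0
gcd = 1, so the inverse exists. Back-substitute:
1 = 11 − 10
1 = −43 + 4·11
1 = 4·183 − 17·43
1 = −17·775 + 72·183
1 = 72·1733 − 161·775
1 = −161·5974 + 555·1733
1 = 555·7707 − 716·5974
1 = −716·13681 + 1271·7707
1 = 1271·21388 − 1987·13681
1 = −1987·398665 + 37037·21388
So 21388·37037 ≡ 1 (mod 398665).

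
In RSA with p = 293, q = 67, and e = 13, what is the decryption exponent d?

φ(n) = (p−1)(q−1) = 292·66 = 19272.
Need d with 13·d ≡ 1 (mod 19272). Apply the extended Euclidean algorithm:
19272 = 1482·13 + 6
13 = 2·6 + 1
6 = 6·1 + 0
Back-substitute:
1 = 13 − 2·6
1 = −2·19272 + 2965·13
So 13·2965 ≡ 1 (mod 19272), hence d = 2965.

2965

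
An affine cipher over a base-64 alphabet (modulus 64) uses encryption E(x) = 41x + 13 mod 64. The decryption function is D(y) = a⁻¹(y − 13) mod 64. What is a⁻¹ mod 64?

25

Extended Euclidean algorithm:
64 = 1·41 + 23
41 = 1·23 + 18
23 = 1·18 + 5
18 = 3·5 + 3
5 = 1·3 + 2
3 = 1·2 + 1
2 = 2·1 + 0
gcd = 1, so the inverse exists. Back-substitute:
1 = 3 − 2
1 = −5 + 2·3
1 = 2·18 − 7·5
1 = −7·23 + 9·18
1 = 9·41 − 16·23
1 = −16·64 + 25·41
So 41·25 ≡ 1 (mod 64).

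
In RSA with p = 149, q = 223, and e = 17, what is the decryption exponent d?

φ(n) = (p−1)(q−1) = 148·222 = 32856.
Need d with 17·d ≡ 1 (mod 32856). Apply the extended Euclidean algorithm:
32856 = 1932·17 + 12
17 = 1·12 + 5
12 = 2·5 + 2
5 = 2·2 + 1
2 = 2·1 + 0
Back-substitute:
1 = 5 − 2·2
1 = −2·12 + 5·5
1 = 5·17 − 7·12
1 = −7·32856 + 13529·17
So 17·13529 ≡ 1 (mod 32856), hence d = 13529.

13529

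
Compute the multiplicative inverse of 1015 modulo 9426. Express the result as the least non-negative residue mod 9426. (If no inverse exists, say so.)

5377

Apply the Euclidean algorithm to 9426 and 1015:
9426 = 9*1015 + 291
1015 = 3*291 + 142
291 = 2*142 + 7
142 = 20*7 + 2
7 = 3*2 + 1
2 = 2*1 + 0
The gcd is 1. Working backward:
1 = 7 − 3·2
1 = −3·142 + 61·7
1 = 61·291 − 125·142
1 = −125·1015 + 436·291
1 = 436·9426 − 4049·1015
Thus 1015·(-4049) ≡ 1 (mod 9426); reducing, -4049 mod 9426 = 5377.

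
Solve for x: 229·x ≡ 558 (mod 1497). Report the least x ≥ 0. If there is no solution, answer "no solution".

630

First find gcd(229, 1497):
1497 = 6*229 + 123
229 = 1*123 + 106
123 = 1*106 + 17
106 = 6*17 + 4
17 = 4*4 + 1
4 = 4*1 + 0
gcd = 1, so a unique solution mod 1497 exists.
Back-substitute for the Bézout coefficients:
1 = 17 − 4·4
1 = −4·106 + 25·17
1 = 25·123 − 29·106
1 = −29·229 + 54·123
1 = 54·1497 − 353·229
So 229·(-353) ≡ 1 (mod 1497), giving 229⁻¹ ≡ 1144.
x ≡ 229⁻¹·558 ≡ 1144·558 ≡ 630 (mod 1497).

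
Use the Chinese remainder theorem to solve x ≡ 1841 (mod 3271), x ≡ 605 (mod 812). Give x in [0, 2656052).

Write x = 1841 + 3271·k. Then 3271·k ≡ 605 − 1841 ≡ 388 (mod 812).
Need 3271⁻¹ mod 812. Extended Euclid on (812, 23):
812 = 35*23 + 7
23 = 3*7 + 2
7 = 3*2 + 1
2 = 2*1 + 0
Back-substitute:
1 = 7 − 3·2
1 = −3·23 + 10·7
1 = 10·812 − 353·23
3271⁻¹ ≡ 459 (mod 812), so k ≡ 459·388 ≡ 264 (mod 812).
x = 1841 + 3271·264 = 865385.

865385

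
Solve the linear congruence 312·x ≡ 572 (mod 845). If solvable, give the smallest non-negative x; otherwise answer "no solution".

First find gcd(312, 845):
845 = 2×312 + 221
312 = 1×221 + 91
221 = 2×91 + 39
91 = 2×39 + 13
39 = 3×13 + 0
gcd = 13 and 13 | 572, so solutions exist. Divide through by 13: 24x ≡ 44 (mod 65).
Now find 24⁻¹ mod 65:
65 = 2*24 + 17
24 = 1*17 + 7
17 = 2*7 + 3
7 = 2*3 + 1
3 = 3*1 + 0
Back-substitute:
1 = 7 − 2·3
1 = −2·17 + 5·7
1 = 5·24 − 7·17
1 = −7·65 + 19·24
So 24⁻¹ ≡ 19 (mod 65).
Then x ≡ 19·44 ≡ 56 (mod 65); the smallest non-negative solution is x = 56.

56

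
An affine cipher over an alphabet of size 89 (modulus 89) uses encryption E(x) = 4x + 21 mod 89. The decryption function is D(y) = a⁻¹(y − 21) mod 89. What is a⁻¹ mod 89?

Extended Euclidean algorithm:
89 = 22·4 + 1
4 = 4·1 + 0
Since gcd(4, 89) = 1, back-substitute to write 1 as a combination:
1 = 89 − 22·4
Hence 4⁻¹ ≡ -22 ≡ 67 (mod 89).

67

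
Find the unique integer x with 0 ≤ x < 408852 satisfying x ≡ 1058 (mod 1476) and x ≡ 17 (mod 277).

Write x = 1058 + 1476·k. Then 1476·k ≡ 17 − 1058 ≡ 67 (mod 277).
Need 1476⁻¹ mod 277. Extended Euclid on (277, 91):
277 = 3×91 + 4
91 = 22×4 + 3
4 = 1×3 + 1
3 = 3×1 + 0
Back-substitute:
1 = 4 − 3
1 = −91 + 23·4
1 = 23·277 − 70·91
1476⁻¹ ≡ 207 (mod 277), so k ≡ 207·67 ≡ 19 (mod 277).
x = 1058 + 1476·19 = 29102.

29102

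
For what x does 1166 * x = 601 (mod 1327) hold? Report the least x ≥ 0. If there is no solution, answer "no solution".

1076

First find gcd(1166, 1327):
1327 = 1*1166 + 161
1166 = 7*161 + 39
161 = 4*39 + 5
39 = 7*5 + 4
5 = 1*4 + 1
4 = 4*1 + 0
gcd = 1, so a unique solution mod 1327 exists.
Back-substitute for the Bézout coefficients:
1 = 5 − 4
1 = −39 + 8·5
1 = 8·161 − 33·39
1 = −33·1166 + 239·161
1 = 239·1327 − 272·1166
So 1166·(-272) ≡ 1 (mod 1327), giving 1166⁻¹ ≡ 1055.
x ≡ 1166⁻¹·601 ≡ 1055·601 ≡ 1076 (mod 1327).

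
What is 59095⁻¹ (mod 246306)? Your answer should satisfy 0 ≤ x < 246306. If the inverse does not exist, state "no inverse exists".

169903

Extended Euclidean algorithm:
246306 = 4×59095 + 9926
59095 = 5×9926 + 9465
9926 = 1×9465 + 461
9465 = 20×461 + 245
461 = 1×245 + 216
245 = 1×216 + 29
216 = 7×29 + 13
29 = 2×13 + 3
13 = 4×3 + 1
3 = 3×1 + 0
gcd = 1, so the inverse exists. Back-substitute:
1 = 13 − 4·3
1 = −4·29 + 9·13
1 = 9·216 − 67·29
1 = −67·245 + 76·216
1 = 76·461 − 143·245
1 = −143·9465 + 2936·461
1 = 2936·9926 − 3079·9465
1 = −3079·59095 + 18331·9926
1 = 18331·246306 − 76403·59095
Thus 59095·(-76403) ≡ 1 (mod 246306); reducing, -76403 mod 246306 = 169903.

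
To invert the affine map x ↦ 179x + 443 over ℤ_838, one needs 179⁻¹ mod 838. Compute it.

103

Apply the Euclidean algorithm to 838 and 179:
838 = 4·179 + 122
179 = 1·122 + 57
122 = 2·57 + 8
57 = 7·8 + 1
8 = 8·1 + 0
gcd = 1, so the inverse exists. Back-substitute:
1 = 57 − 7·8
1 = −7·122 + 15·57
1 = 15·179 − 22·122
1 = −22·838 + 103·179
So 179·103 ≡ 1 (mod 838).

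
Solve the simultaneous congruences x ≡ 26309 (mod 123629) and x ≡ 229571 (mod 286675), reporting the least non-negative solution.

Write x = 26309 + 123629·k. Then 123629·k ≡ 229571 − 26309 ≡ 203262 (mod 286675).
Need 123629⁻¹ mod 286675. Extended Euclid on (286675, 123629):
286675 = 2×123629 + 39417
123629 = 3×39417 + 5378
39417 = 7×5378 + 1771
5378 = 3×1771 + 65
1771 = 27×65 + 16
65 = 4×16 + 1
16 = 16×1 + 0
Back-substitute:
1 = 65 − 4·16
1 = −4·1771 + 109·65
1 = 109·5378 − 331·1771
1 = −331·39417 + 2426·5378
1 = 2426·123629 − 7609·39417
1 = −7609·286675 + 17644·123629
123629⁻¹ ≡ 17644 (mod 286675), so k ≡ 17644·203262 ≡ 50478 (mod 286675).
x = 26309 + 123629·50478 = 6240570971.

6240570971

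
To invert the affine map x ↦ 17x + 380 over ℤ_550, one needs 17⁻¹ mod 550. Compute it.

Run Euclid on (550, 17):
550 = 32*17 + 6
17 = 2*6 + 5
6 = 1*5 + 1
5 = 5*1 + 0
Since gcd(17, 550) = 1, back-substitute to write 1 as a combination:
1 = 6 − 5
1 = −17 + 3·6
1 = 3·550 − 97·17
So 17·(-97) ≡ 1 (mod 550), and -97 ≡ 453 (mod 550).

453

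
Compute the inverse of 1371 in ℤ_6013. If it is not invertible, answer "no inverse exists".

1364

Run Euclid on (6013, 1371):
6013 = 4×1371 + 529
1371 = 2×529 + 313
529 = 1×313 + 216
313 = 1×216 + 97
216 = 2×97 + 22
97 = 4×22 + 9
22 = 2×9 + 4
9 = 2×4 + 1
4 = 4×1 + 0
gcd = 1, so the inverse exists. Back-substitute:
1 = 9 − 2·4
1 = −2·22 + 5·9
1 = 5·97 − 22·22
1 = −22·216 + 49·97
1 = 49·313 − 71·216
1 = −71·529 + 120·313
1 = 120·1371 − 311·529
1 = −311·6013 + 1364·1371
So 1371·1364 ≡ 1 (mod 6013).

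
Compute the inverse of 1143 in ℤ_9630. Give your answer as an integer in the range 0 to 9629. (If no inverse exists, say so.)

no inverse exists

Compute gcd(1143, 9630):
9630 = 8·1143 + 486
1143 = 2·486 + 171
486 = 2·171 + 144
171 = 1·144 + 27
144 = 5·27 + 9
27 = 3·9 + 0
gcd(1143, 9630) = 9 ≠ 1, so 1143 has no multiplicative inverse modulo 9630.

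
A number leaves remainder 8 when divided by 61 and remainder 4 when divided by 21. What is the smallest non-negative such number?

Write x = 8 + 61·k. Then 61·k ≡ 4 − 8 ≡ 17 (mod 21).
Need 61⁻¹ mod 21. Extended Euclid on (21, 19):
21 = 1·19 + 2
19 = 9·2 + 1
2 = 2·1 + 0
Back-substitute:
1 = 19 − 9·2
1 = −9·21 + 10·19
61⁻¹ ≡ 10 (mod 21), so k ≡ 10·17 ≡ 2 (mod 21).
x = 8 + 61·2 = 130.

130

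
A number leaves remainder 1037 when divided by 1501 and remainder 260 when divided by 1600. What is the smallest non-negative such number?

1686660

Write x = 1037 + 1501·k. Then 1501·k ≡ 260 − 1037 ≡ 823 (mod 1600).
Need 1501⁻¹ mod 1600. Extended Euclid on (1600, 1501):
1600 = 1·1501 + 99
1501 = 15·99 + 16
99 = 6·16 + 3
16 = 5·3 + 1
3 = 3·1 + 0
Back-substitute:
1 = 16 − 5·3
1 = −5·99 + 31·16
1 = 31·1501 − 470·99
1 = −470·1600 + 501·1501
1501⁻¹ ≡ 501 (mod 1600), so k ≡ 501·823 ≡ 1123 (mod 1600).
x = 1037 + 1501·1123 = 1686660.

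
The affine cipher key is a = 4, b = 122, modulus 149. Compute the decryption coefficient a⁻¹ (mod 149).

112

Run Euclid on (149, 4):
149 = 37*4 + 1
4 = 4*1 + 0
The gcd is 1. Working backward:
1 = 149 − 37·4
So 4·(-37) ≡ 1 (mod 149), and -37 ≡ 112 (mod 149).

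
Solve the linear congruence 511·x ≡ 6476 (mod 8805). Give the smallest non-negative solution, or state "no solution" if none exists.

First find gcd(511, 8805):
8805 = 17·511 + 118
511 = 4·118 + 39
118 = 3·39 + 1
39 = 39·1 + 0
gcd = 1, so a unique solution mod 8805 exists.
Back-substitute for the Bézout coefficients:
1 = 118 − 3·39
1 = −3·511 + 13·118
1 = 13·8805 − 224·511
So 511·(-224) ≡ 1 (mod 8805), giving 511⁻¹ ≡ 8581.
x ≡ 511⁻¹·6476 ≡ 8581·6476 ≡ 2201 (mod 8805).

2201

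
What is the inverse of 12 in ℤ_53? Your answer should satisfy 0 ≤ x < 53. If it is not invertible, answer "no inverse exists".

31

gcd(53, 12) by repeated division:
53 = 4×12 + 5
12 = 2×5 + 2
5 = 2×2 + 1
2 = 2×1 + 0
gcd = 1, so the inverse exists. Back-substitute:
1 = 5 − 2·2
1 = −2·12 + 5·5
1 = 5·53 − 22·12
Thus 12·(-22) ≡ 1 (mod 53); reducing, -22 mod 53 = 31.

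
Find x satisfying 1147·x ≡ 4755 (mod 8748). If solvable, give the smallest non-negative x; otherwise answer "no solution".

6609

First find gcd(1147, 8748):
8748 = 7×1147 + 719
1147 = 1×719 + 428
719 = 1×428 + 291
428 = 1×291 + 137
291 = 2×137 + 17
137 = 8×17 + 1
17 = 17×1 + 0
gcd = 1, so a unique solution mod 8748 exists.
Back-substitute for the Bézout coefficients:
1 = 137 − 8·17
1 = −8·291 + 17·137
1 = 17·428 − 25·291
1 = −25·719 + 42·428
1 = 42·1147 − 67·719
1 = −67·8748 + 511·1147
So 1147·(511) ≡ 1 (mod 8748), giving 1147⁻¹ ≡ 511.
x ≡ 1147⁻¹·4755 ≡ 511·4755 ≡ 6609 (mod 8748).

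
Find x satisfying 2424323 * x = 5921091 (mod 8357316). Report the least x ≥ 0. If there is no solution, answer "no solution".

First find gcd(2424323, 8357316):
8357316 = 3*2424323 + 1084347
2424323 = 2*1084347 + 255629
1084347 = 4*255629 + 61831
255629 = 4*61831 + 8305
61831 = 7*8305 + 3696
8305 = 2*3696 + 913
3696 = 4*913 + 44
913 = 20*44 + 33
44 = 1*33 + 11
33 = 3*11 + 0
gcd = 11 and 11 | 5921091, so solutions exist. Divide through by 11: 220393x ≡ 538281 (mod 759756).
Now find 220393⁻¹ mod 759756:
759756 = 3*220393 + 98577
220393 = 2*98577 + 23239
98577 = 4*23239 + 5621
23239 = 4*5621 + 755
5621 = 7*755 + 336
755 = 2*336 + 83
336 = 4*83 + 4
83 = 20*4 + 3
4 = 1*3 + 1
3 = 3*1 + 0
Back-substitute:
1 = 4 − 3
1 = −83 + 21·4
1 = 21·336 − 85·83
1 = −85·755 + 191·336
1 = 191·5621 − 1422·755
1 = −1422·23239 + 5879·5621
1 = 5879·98577 − 24938·23239
1 = −24938·220393 + 55755·98577
1 = 55755·759756 − 192203·220393
So 220393·(-192203) ≡ 1 (mod 759756), i.e. 220393⁻¹ ≡ 567553.
Then x ≡ 567553·538281 ≡ 550257 (mod 759756); the smallest non-negative solution is x = 550257.

550257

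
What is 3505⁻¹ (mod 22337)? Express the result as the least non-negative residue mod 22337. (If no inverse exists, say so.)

14766

Apply the Euclidean algorithm to 22337 and 3505:
22337 = 6×3505 + 1307
3505 = 2×1307 + 891
1307 = 1×891 + 416
891 = 2×416 + 59
416 = 7×59 + 3
59 = 19×3 + 2
3 = 1×2 + 1
2 = 2×1 + 0
Since gcd(3505, 22337) = 1, back-substitute to write 1 as a combination:
1 = 3 − 2
1 = −59 + 20·3
1 = 20·416 − 141·59
1 = −141·891 + 302·416
1 = 302·1307 − 443·891
1 = −443·3505 + 1188·1307
1 = 1188·22337 − 7571·3505
Hence 3505⁻¹ ≡ -7571 ≡ 14766 (mod 22337).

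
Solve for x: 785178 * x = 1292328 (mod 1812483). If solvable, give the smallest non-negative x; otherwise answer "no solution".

65721

First find gcd(785178, 1812483):
1812483 = 2×785178 + 242127
785178 = 3×242127 + 58797
242127 = 4×58797 + 6939
58797 = 8×6939 + 3285
6939 = 2×3285 + 369
3285 = 8×369 + 333
369 = 1×333 + 36
333 = 9×36 + 9
36 = 4×9 + 0
gcd = 9 and 9 | 1292328, so solutions exist. Divide through by 9: 87242x ≡ 143592 (mod 201387).
Now find 87242⁻¹ mod 201387:
201387 = 2×87242 + 26903
87242 = 3×26903 + 6533
26903 = 4×6533 + 771
6533 = 8×771 + 365
771 = 2×365 + 41
365 = 8×41 + 37
41 = 1×37 + 4
37 = 9×4 + 1
4 = 4×1 + 0
Back-substitute:
1 = 37 − 9·4
1 = −9·41 + 10·37
1 = 10·365 − 89·41
1 = −89·771 + 188·365
1 = 188·6533 − 1593·771
1 = −1593·26903 + 6560·6533
1 = 6560·87242 − 21273·26903
1 = −21273·201387 + 49106·87242
So 87242⁻¹ ≡ 49106 (mod 201387).
Then x ≡ 49106·143592 ≡ 65721 (mod 201387); the smallest non-negative solution is x = 65721.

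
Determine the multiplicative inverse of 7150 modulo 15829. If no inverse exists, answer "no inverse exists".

no inverse exists

Compute gcd(7150, 15829):
15829 = 2·7150 + 1529
7150 = 4·1529 + 1034
1529 = 1·1034 + 495
1034 = 2·495 + 44
495 = 11·44 + 11
44 = 4·11 + 0
gcd(7150, 15829) = 11 ≠ 1, so 7150 has no multiplicative inverse modulo 15829.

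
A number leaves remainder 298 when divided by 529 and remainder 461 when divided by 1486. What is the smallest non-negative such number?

703339

Write x = 298 + 529·k. Then 529·k ≡ 461 − 298 ≡ 163 (mod 1486).
Need 529⁻¹ mod 1486. Extended Euclid on (1486, 529):
1486 = 2×529 + 428
529 = 1×428 + 101
428 = 4×101 + 24
101 = 4×24 + 5
24 = 4×5 + 4
5 = 1×4 + 1
4 = 4×1 + 0
Back-substitute:
1 = 5 − 4
1 = −24 + 5·5
1 = 5·101 − 21·24
1 = −21·428 + 89·101
1 = 89·529 − 110·428
1 = −110·1486 + 309·529
529⁻¹ ≡ 309 (mod 1486), so k ≡ 309·163 ≡ 1329 (mod 1486).
x = 298 + 529·1329 = 703339.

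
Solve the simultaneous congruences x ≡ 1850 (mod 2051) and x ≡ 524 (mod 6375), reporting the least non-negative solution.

Write x = 1850 + 2051·k. Then 2051·k ≡ 524 − 1850 ≡ 5049 (mod 6375).
Need 2051⁻¹ mod 6375. Extended Euclid on (6375, 2051):
6375 = 3×2051 + 222
2051 = 9×222 + 53
222 = 4×53 + 10
53 = 5×10 + 3
10 = 3×3 + 1
3 = 3×1 + 0
Back-substitute:
1 = 10 − 3·3
1 = −3·53 + 16·10
1 = 16·222 − 67·53
1 = −67·2051 + 619·222
1 = 619·6375 − 1924·2051
2051⁻¹ ≡ 4451 (mod 6375), so k ≡ 4451·5049 ≡ 1224 (mod 6375).
x = 1850 + 2051·1224 = 2512274.

2512274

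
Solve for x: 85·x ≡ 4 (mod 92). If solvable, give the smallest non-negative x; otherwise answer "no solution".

52

First find gcd(85, 92):
92 = 1×85 + 7
85 = 12×7 + 1
7 = 7×1 + 0
gcd = 1, so a unique solution mod 92 exists.
Back-substitute for the Bézout coefficients:
1 = 85 − 12·7
1 = −12·92 + 13·85
So 85·(13) ≡ 1 (mod 92), giving 85⁻¹ ≡ 13.
x ≡ 85⁻¹·4 ≡ 13·4 ≡ 52 (mod 92).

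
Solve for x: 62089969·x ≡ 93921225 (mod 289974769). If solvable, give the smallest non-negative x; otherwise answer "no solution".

109437879

First find gcd(62089969, 289974769):
289974769 = 4·62089969 + 41614893
62089969 = 1·41614893 + 20475076
41614893 = 2·20475076 + 664741
20475076 = 30·664741 + 532846
664741 = 1·532846 + 131895
532846 = 4·131895 + 5266
131895 = 25·5266 + 245
5266 = 21·245 + 121
245 = 2·121 + 3
121 = 40·3 + 1
3 = 3·1 + 0
gcd = 1, so a unique solution mod 289974769 exists.
Back-substitute for the Bézout coefficients:
1 = 121 − 40·3
1 = −40·245 + 81·121
1 = 81·5266 − 1741·245
1 = −1741·131895 + 43606·5266
1 = 43606·532846 − 176165·131895
1 = −176165·664741 + 219771·532846
1 = 219771·20475076 − 6769295·664741
1 = −6769295·41614893 + 13758361·20475076
1 = 13758361·62089969 − 20527656·41614893
1 = −20527656·289974769 + 95868985·62089969
So 62089969·(95868985) ≡ 1 (mod 289974769), giving 62089969⁻¹ ≡ 95868985.
x ≡ 62089969⁻¹·93921225 ≡ 95868985·93921225 ≡ 109437879 (mod 289974769).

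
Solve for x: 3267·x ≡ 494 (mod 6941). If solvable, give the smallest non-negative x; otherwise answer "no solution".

no solution

gcd(3267, 6941):
6941 = 2×3267 + 407
3267 = 8×407 + 11
407 = 37×11 + 0
gcd = 11, but 11 ∤ 494, so the congruence has no solution.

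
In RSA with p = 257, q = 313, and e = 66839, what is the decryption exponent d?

60071

φ(n) = (p−1)(q−1) = 256·312 = 79872.
Need d with 66839·d ≡ 1 (mod 79872). Apply the extended Euclidean algorithm:
79872 = 1×66839 + 13033
66839 = 5×13033 + 1674
13033 = 7×1674 + 1315
1674 = 1×1315 + 359
1315 = 3×359 + 238
359 = 1×238 + 121
238 = 1×121 + 117
121 = 1×117 + 4
117 = 29×4 + 1
4 = 4×1 + 0
Back-substitute:
1 = 117 − 29·4
1 = −29·121 + 30·117
1 = 30·238 − 59·121
1 = −59·359 + 89·238
1 = 89·1315 − 326·359
1 = −326·1674 + 415·1315
1 = 415·13033 − 3231·1674
1 = −3231·66839 + 16570·13033
1 = 16570·79872 − 19801·66839
So 66839·(-19801) ≡ 1 (mod 79872), hence d ≡ -19801 ≡ 60071 (mod 79872).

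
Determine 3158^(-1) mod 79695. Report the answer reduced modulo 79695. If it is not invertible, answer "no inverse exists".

67607

Extended Euclidean algorithm:
79695 = 25×3158 + 745
3158 = 4×745 + 178
745 = 4×178 + 33
178 = 5×33 + 13
33 = 2×13 + 7
13 = 1×7 + 6
7 = 1×6 + 1
6 = 6×1 + 0
The gcd is 1. Working backward:
1 = 7 − 6
1 = −13 + 2·7
1 = 2·33 − 5·13
1 = −5·178 + 27·33
1 = 27·745 − 113·178
1 = −113·3158 + 479·745
1 = 479·79695 − 12088·3158
So 3158·(-12088) ≡ 1 (mod 79695), and -12088 ≡ 67607 (mod 79695).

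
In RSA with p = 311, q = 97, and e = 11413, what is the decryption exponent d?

φ(n) = (p−1)(q−1) = 310·96 = 29760.
Need d with 11413·d ≡ 1 (mod 29760). Apply the extended Euclidean algorithm:
29760 = 2×11413 + 6934
11413 = 1×6934 + 4479
6934 = 1×4479 + 2455
4479 = 1×2455 + 2024
2455 = 1×2024 + 431
2024 = 4×431 + 300
431 = 1×300 + 131
300 = 2×131 + 38
131 = 3×38 + 17
38 = 2×17 + 4
17 = 4×4 + 1
4 = 4×1 + 0
Back-substitute:
1 = 17 − 4·4
1 = −4·38 + 9·17
1 = 9·131 − 31·38
1 = −31·300 + 71·131
1 = 71·431 − 102·300
1 = −102·2024 + 479·431
1 = 479·2455 − 581·2024
1 = −581·4479 + 1060·2455
1 = 1060·6934 − 1641·4479
1 = −1641·11413 + 2701·6934
1 = 2701·29760 − 7043·11413
So 11413·(-7043) ≡ 1 (mod 29760), hence d ≡ -7043 ≡ 22717 (mod 29760).

22717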